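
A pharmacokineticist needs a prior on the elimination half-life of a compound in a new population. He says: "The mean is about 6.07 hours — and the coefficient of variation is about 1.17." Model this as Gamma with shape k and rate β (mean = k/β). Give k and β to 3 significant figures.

For Gamma(k, rate β): mean = k/β, variance = k/β², so CV = 1/√k.
CV = 1.17, hence k = 1/CV² = 0.731.
Then β = k/mean = 0.731/6.07 = 0.12.

k ≈ 0.731, β ≈ 0.12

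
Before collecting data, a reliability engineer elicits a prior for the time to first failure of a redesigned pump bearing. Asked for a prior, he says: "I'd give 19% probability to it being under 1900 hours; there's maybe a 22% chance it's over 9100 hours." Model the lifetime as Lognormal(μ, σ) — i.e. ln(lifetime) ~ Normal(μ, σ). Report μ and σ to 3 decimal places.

μ ≈ 8.383, σ ≈ 0.949

If T ~ Lognormal(μ,σ) then ln T ~ Normal(μ,σ), so the p-quantile of ln T is μ + z_p·σ.
ln(1900) = 7.55 and ln(9100) = 9.116; z_{0.19} = -0.8779, z_{0.78} = 0.7722.
σ = (9.116 − 7.55)/(0.7722 − (-0.8779)) = 0.949.
μ = 7.55 − (-0.8779)·0.949 = 8.383.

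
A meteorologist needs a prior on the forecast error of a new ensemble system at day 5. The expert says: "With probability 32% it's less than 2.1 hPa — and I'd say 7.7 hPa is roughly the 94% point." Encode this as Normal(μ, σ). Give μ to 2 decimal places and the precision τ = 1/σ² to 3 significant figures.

For Normal(μ,σ), the p-quantile is μ + z_p·σ. Here z_{0.32} = -0.4677, z_{0.94} = 1.555.
So 2.1 = μ − 0.4677σ and 7.7 = μ + 1.555σ.
Subtracting: σ = (7.7 − 2.1)/(1.555 − (-0.4677)) = 2.77.
Then μ = 2.1 − (-0.4677)·2.77 = 3.40.
Precision τ = 1/σ² = 1/2.769² = 0.13.

μ = 3.40, τ = 0.13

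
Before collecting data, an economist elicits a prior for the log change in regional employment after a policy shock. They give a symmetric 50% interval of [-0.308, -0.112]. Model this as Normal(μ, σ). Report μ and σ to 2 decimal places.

μ = -0.21, σ = 0.15

A symmetric 50% interval runs μ ± z·σ with z = 0.6745.
Half-width = 0.098, so σ = 0.098/0.6745 = 0.15.
μ is the interval midpoint, -0.21.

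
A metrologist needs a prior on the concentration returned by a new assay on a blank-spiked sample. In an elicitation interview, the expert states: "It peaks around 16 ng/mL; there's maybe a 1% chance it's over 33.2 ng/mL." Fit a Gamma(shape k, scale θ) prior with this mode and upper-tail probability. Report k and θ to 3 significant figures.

Gamma(k,θ) with k>1 has mode (k−1)θ, so θ = 16/(k−1).
Need P(X < 33.2) = 0.99 with θ tied to k this way. Start at k = 2, θ = 16: P(X<33.2) ≈ 0.614.
Too low — raise k to concentrate. Iterating converges to k ≈ 10.2.
Then θ = 16/(10.2−1) ≈ 1.75.

k ≈ 10.2, θ ≈ 1.75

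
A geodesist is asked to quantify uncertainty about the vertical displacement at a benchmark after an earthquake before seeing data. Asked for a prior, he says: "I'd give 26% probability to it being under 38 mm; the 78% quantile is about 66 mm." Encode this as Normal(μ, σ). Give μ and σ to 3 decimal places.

For Normal(μ,σ), the p-quantile is μ + z_p·σ. Here z_{0.26} = -0.6433, z_{0.78} = 0.7722.
So 38 = μ − 0.6433σ and 66 = μ + 0.7722σ.
Subtracting: σ = (66 − 38)/(0.7722 − (-0.6433)) = 19.780.
Then μ = 38 − (-0.6433)·19.780 = 50.726.

μ = 50.726, σ = 19.780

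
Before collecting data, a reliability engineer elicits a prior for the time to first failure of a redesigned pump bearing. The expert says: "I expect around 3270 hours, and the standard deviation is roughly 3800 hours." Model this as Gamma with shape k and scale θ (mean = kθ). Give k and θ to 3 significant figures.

For Gamma(k, scale θ): mean = kθ, variance = kθ², so CV = 1/√k.
CV = SD/mean = 3800/3270 = 1.162, hence k = 1/CV² = 0.741.
Then θ = mean/k = 3270/0.741 = 4420.

k ≈ 0.741, θ ≈ 4420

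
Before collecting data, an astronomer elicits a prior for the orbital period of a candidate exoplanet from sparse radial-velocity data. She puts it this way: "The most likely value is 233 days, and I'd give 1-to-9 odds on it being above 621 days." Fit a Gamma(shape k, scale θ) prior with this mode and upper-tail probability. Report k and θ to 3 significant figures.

Gamma(k,θ) with k>1 has mode (k−1)θ, so θ = 233/(k−1).
Need P(X < 621) = 0.9 with θ tied to k this way. Start at k = 2, θ = 233: P(X<621) ≈ 0.745.
Too low — raise k to concentrate. Iterating converges to k ≈ 2.99.
Then θ = 233/(2.99−1) ≈ 117.

k ≈ 2.99, θ ≈ 117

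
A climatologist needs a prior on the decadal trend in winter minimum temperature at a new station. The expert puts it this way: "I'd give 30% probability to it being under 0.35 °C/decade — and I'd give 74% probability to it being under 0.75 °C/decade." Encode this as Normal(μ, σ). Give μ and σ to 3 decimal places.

The p-quantile of Normal(μ,σ) is μ + z_p·σ, with z_{0.3} = -0.5244 and z_{0.74} = 0.6433.
Eliminate σ: μ = (z₂·x₁ − z₁·x₂)/(z₂ − z₁) = (0.6433·0.35 − (-0.5244)·0.75)/1.168 = 0.530.
Then σ = (x₂ − x₁)/(z₂ − z₁) = (0.75 − 0.35)/1.168 = 0.343.

μ = 0.530, σ = 0.343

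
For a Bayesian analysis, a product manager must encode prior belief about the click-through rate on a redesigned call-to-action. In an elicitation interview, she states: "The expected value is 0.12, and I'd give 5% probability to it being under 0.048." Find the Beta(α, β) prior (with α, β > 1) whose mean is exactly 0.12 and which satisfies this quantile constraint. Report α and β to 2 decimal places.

With mean 0.12 fixed, write α = 0.12s, β = 0.88s where s = α+β.
Need P(θ < 0.048) = 0.05 under Beta(0.12s, 0.88s). Normal approximation: (q−m)/√(m(1−m)/s) ≈ z_{0.05} = -1.64, so s ≈ 0.12·0.88·(-1.64)²/(0.048−0.12)² = 55.1.
At s = 55.1: P(θ<0.048) ≈ 0.023. Adjusting to match 0.05 gives s ≈ 39.19.
So α = 0.12·39.19 ≈ 4.70, β = 0.88·39.19 ≈ 34.48.

α ≈ 4.70, β ≈ 34.48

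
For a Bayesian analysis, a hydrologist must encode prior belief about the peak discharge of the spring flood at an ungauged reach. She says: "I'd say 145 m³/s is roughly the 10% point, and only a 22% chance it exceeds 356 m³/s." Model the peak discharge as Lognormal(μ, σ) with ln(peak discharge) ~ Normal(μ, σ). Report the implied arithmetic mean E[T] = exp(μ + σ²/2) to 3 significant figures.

E[T] ≈ 279 m³/s

If T ~ Lognormal(μ,σ) then ln T ~ Normal(μ,σ), so the p-quantile of ln T is μ + z_p·σ.
ln(145) = 4.977 and ln(356) = 5.875; z_{0.1} = -1.282, z_{0.78} = 0.7722.
σ = (5.875 − 4.977)/(0.7722 − (-1.282)) = 0.437.
μ = 4.977 − (-1.282)·0.437 = 5.537.
E[T] = exp(μ + σ²/2) = exp(5.537 + 0.0956) = 279 m³/s.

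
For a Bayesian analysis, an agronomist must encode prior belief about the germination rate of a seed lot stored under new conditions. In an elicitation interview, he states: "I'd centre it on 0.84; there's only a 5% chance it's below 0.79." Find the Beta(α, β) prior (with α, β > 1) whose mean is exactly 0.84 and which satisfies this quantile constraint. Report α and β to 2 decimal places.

α ≈ 133.60, β ≈ 25.45

With mean 0.84 fixed, write α = 0.84s, β = 0.16s where s = α+β.
Need P(θ < 0.79) = 0.05 under Beta(0.84s, 0.16s). Normal approximation: (q−m)/√(m(1−m)/s) ≈ z_{0.05} = -1.64, so s ≈ 0.84·0.16·(-1.64)²/(0.79−0.84)² = 145.5.
At s = 145.5: P(θ<0.79) ≈ 0.057. Adjusting to match 0.05 gives s ≈ 159.05.
So α = 0.84·159.05 ≈ 133.60, β = 0.16·159.05 ≈ 25.45.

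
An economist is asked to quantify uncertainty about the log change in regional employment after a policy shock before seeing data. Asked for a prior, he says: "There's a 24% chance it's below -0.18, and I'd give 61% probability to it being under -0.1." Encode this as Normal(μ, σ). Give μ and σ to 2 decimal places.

For Normal(μ,σ), the p-quantile is μ + z_p·σ. Here z_{0.24} = -0.7063, z_{0.61} = 0.2793.
So -0.18 = μ − 0.7063σ and -0.1 = μ + 0.2793σ.
Subtracting: σ = (-0.1 − -0.18)/(0.2793 − (-0.7063)) = 0.08.
Then μ = -0.18 − (-0.7063)·0.08 = -0.12.

μ = -0.12, σ = 0.08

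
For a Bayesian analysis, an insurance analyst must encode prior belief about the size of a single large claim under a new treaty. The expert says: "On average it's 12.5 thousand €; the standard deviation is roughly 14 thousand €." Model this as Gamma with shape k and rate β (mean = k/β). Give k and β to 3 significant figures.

k ≈ 0.797, β ≈ 0.0638

For Gamma(k, rate β): mean = k/β, variance = k/β², so CV = 1/√k.
CV = SD/mean = 14/12.5 = 1.12, hence k = 1/CV² = 0.797.
Then β = k/mean = 0.797/12.5 = 0.0638.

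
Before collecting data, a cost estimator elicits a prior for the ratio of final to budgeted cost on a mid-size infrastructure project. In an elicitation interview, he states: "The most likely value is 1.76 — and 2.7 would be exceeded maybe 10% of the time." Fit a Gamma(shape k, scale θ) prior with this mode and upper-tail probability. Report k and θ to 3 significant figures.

Gamma(k,θ) with k>1 has mode (k−1)θ, so θ = 1.76/(k−1).
Need P(X < 2.7) = 0.9 with θ tied to k this way. Start at k = 2, θ = 1.76: P(X<2.7) ≈ 0.454.
Too low — raise k to concentrate. Iterating converges to k ≈ 11.2.
Then θ = 1.76/(11.2−1) ≈ 0.173.

k ≈ 11.2, θ ≈ 0.173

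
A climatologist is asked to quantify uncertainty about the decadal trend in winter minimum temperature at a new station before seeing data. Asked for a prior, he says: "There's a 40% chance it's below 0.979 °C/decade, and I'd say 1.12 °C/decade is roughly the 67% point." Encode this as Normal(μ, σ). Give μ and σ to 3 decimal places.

μ = 1.031, σ = 0.203

For Normal(μ,σ), the p-quantile is μ + z_p·σ. Here z_{0.4} = -0.2533, z_{0.67} = 0.4399.
So 0.979 = μ − 0.2533σ and 1.12 = μ + 0.4399σ.
Subtracting: σ = (1.12 − 0.979)/(0.4399 − (-0.2533)) = 0.203.
Then μ = 0.979 − (-0.2533)·0.203 = 1.031.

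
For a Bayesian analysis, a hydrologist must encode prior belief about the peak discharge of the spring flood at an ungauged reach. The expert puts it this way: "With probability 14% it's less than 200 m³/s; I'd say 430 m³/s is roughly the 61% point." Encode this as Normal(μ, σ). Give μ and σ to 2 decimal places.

μ = 382.75, σ = 169.16

For Normal(μ,σ), the p-quantile is μ + z_p·σ. Here z_{0.14} = -1.08, z_{0.61} = 0.2793.
So 200 = μ − 1.08σ and 430 = μ + 0.2793σ.
Subtracting: σ = (430 − 200)/(0.2793 − (-1.08)) = 169.16.
Then μ = 200 − (-1.08)·169.16 = 382.75.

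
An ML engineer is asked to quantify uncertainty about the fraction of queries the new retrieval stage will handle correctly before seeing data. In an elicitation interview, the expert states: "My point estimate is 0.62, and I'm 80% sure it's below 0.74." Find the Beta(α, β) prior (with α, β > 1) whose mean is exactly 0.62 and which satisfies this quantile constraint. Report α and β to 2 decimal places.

α ≈ 7.42, β ≈ 4.55

With mean 0.62 fixed, write α = 0.62s, β = 0.38s where s = α+β.
Need P(θ < 0.74) = 0.8 under Beta(0.62s, 0.38s). Normal approximation: (q−m)/√(m(1−m)/s) ≈ z_{0.8} = 0.842, so s ≈ 0.62·0.38·(0.842)²/(0.74−0.62)² = 11.6.
At s = 11.6: P(θ<0.74) ≈ 0.796. Adjusting to match 0.8 gives s ≈ 11.97.
So α = 0.62·11.97 ≈ 7.42, β = 0.38·11.97 ≈ 4.55.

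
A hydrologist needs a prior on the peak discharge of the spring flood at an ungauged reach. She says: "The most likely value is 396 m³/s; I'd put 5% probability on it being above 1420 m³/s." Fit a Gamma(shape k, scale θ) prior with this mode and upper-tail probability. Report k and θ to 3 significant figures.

k ≈ 2.58, θ ≈ 251

Gamma(k,θ) with k>1 has mode (k−1)θ, so θ = 396/(k−1).
Need P(X < 1420) = 0.95 with θ tied to k this way. Start at k = 2, θ = 396: P(X<1420) ≈ 0.873.
Too low — raise k to concentrate. Iterating converges to k ≈ 2.58.
Then θ = 396/(2.58−1) ≈ 251.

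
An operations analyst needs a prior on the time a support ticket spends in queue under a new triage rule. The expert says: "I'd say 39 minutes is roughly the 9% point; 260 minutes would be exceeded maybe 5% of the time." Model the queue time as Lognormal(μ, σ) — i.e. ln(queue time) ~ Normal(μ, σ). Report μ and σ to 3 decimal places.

If T ~ Lognormal(μ,σ) then ln T ~ Normal(μ,σ), so the p-quantile of ln T is μ + z_p·σ.
ln(39) = 3.664 and ln(260) = 5.561; z_{0.09} = -1.341, z_{0.95} = 1.645.
σ = (5.561 − 3.664)/(1.645 − (-1.341)) = 0.635.
μ = 3.664 − (-1.341)·0.635 = 4.516.

μ ≈ 4.516, σ ≈ 0.635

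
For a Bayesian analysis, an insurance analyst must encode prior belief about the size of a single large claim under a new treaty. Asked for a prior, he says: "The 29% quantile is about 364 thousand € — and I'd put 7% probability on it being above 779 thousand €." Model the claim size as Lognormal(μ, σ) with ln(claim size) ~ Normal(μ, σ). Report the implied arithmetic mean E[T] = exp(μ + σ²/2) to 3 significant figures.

If T ~ Lognormal(μ,σ) then ln T ~ Normal(μ,σ), so the p-quantile of ln T is μ + z_p·σ.
ln(364) = 5.897 and ln(779) = 6.658; z_{0.29} = -0.5534, z_{0.93} = 1.476.
σ = (6.658 − 5.897)/(1.476 − (-0.5534)) = 0.375.
μ = 5.897 − (-0.5534)·0.375 = 6.105.
E[T] = exp(μ + σ²/2) = exp(6.105 + 0.0703) = 481 thousand €.

E[T] ≈ 481 thousand €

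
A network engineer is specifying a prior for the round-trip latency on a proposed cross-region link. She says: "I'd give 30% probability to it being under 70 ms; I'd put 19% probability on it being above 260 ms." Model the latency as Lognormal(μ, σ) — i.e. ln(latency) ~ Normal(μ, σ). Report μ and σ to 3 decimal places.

μ ≈ 4.739, σ ≈ 0.936

If T ~ Lognormal(μ,σ) then ln T ~ Normal(μ,σ), so the p-quantile of ln T is μ + z_p·σ.
ln(70) = 4.248 and ln(260) = 5.561; z_{0.3} = -0.5244, z_{0.81} = 0.8779.
σ = (5.561 − 4.248)/(0.8779 − (-0.5244)) = 0.936.
μ = 4.248 − (-0.5244)·0.936 = 4.739.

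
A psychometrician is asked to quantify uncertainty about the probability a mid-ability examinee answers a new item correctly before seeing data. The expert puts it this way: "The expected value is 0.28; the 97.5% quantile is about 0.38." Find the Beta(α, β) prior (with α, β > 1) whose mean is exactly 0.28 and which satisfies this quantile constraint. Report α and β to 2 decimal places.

α ≈ 23.55, β ≈ 60.57

With mean 0.28 fixed, write α = 0.28s, β = 0.72s where s = α+β.
Need P(θ < 0.38) = 0.975 under Beta(0.28s, 0.72s). Normal approximation: (q−m)/√(m(1−m)/s) ≈ z_{0.975} = 1.96, so s ≈ 0.28·0.72·(1.96)²/(0.38−0.28)² = 77.4.
At s = 77.4: P(θ<0.38) ≈ 0.970. Adjusting to match 0.975 gives s ≈ 84.12.
So α = 0.28·84.12 ≈ 23.55, β = 0.72·84.12 ≈ 60.57.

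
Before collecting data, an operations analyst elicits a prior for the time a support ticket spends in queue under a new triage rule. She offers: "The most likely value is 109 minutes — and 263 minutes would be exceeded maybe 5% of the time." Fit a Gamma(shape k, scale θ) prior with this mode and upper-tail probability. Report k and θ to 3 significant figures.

Gamma(k,θ) with k>1 has mode (k−1)θ, so θ = 109/(k−1).
Need P(X < 263) = 0.95 with θ tied to k this way. Start at k = 2, θ = 109: P(X<263) ≈ 0.694.
Too low — raise k to concentrate. Iterating converges to k ≈ 4.51.
Then θ = 109/(4.51−1) ≈ 31.

k ≈ 4.51, θ ≈ 31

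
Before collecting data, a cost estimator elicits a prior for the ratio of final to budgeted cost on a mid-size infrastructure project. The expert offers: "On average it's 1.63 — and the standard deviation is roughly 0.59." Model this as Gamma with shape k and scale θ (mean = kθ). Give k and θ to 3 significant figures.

k ≈ 7.63, θ ≈ 0.214

For Gamma(k, scale θ): mean = kθ, variance = kθ², so CV = 1/√k.
CV = SD/mean = 0.59/1.63 = 0.362, hence k = 1/CV² = 7.63.
Then θ = mean/k = 1.63/7.63 = 0.214.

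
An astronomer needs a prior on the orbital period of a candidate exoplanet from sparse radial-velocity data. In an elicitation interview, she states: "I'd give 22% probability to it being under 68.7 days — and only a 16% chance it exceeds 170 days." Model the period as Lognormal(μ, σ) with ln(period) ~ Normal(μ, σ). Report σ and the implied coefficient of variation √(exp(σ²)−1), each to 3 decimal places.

σ ≈ 0.513, CV ≈ 0.549

If T ~ Lognormal(μ,σ) then ln T ~ Normal(μ,σ), so the p-quantile of ln T is μ + z_p·σ.
ln(68.7) = 4.23 and ln(170) = 5.136; z_{0.22} = -0.7722, z_{0.84} = 0.9945.
σ = (5.136 − 4.23)/(0.9945 − (-0.7722)) = 0.513.
μ = 4.23 − (-0.7722)·0.513 = 4.626.
CV = √(exp(σ²)−1) = √(exp(0.2630)−1) = 0.549.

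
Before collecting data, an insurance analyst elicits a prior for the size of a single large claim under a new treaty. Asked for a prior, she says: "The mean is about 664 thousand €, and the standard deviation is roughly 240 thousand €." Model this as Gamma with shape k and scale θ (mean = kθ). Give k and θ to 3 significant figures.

k ≈ 7.65, θ ≈ 86.7

For Gamma(k, scale θ): mean = kθ, variance = kθ², so CV = 1/√k.
CV = SD/mean = 240/664 = 0.3614, hence k = 1/CV² = 7.65.
Then θ = mean/k = 664/7.65 = 86.7.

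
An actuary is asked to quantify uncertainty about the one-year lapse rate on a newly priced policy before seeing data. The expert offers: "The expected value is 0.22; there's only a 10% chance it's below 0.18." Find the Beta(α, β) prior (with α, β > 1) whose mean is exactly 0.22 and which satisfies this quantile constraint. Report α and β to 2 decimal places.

With mean 0.22 fixed, write α = 0.22s, β = 0.78s where s = α+β.
Need P(θ < 0.18) = 0.1 under Beta(0.22s, 0.78s). Normal approximation: (q−m)/√(m(1−m)/s) ≈ z_{0.1} = -1.28, so s ≈ 0.22·0.78·(-1.28)²/(0.18−0.22)² = 176.1.
At s = 176.1: P(θ<0.18) ≈ 0.095. Adjusting to match 0.1 gives s ≈ 169.14.
So α = 0.22·169.14 ≈ 37.21, β = 0.78·169.14 ≈ 131.93.

α ≈ 37.21, β ≈ 131.93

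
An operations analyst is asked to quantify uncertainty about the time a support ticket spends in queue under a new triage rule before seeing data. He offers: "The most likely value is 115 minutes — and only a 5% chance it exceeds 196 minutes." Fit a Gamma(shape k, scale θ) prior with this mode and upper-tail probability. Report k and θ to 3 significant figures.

Gamma(k,θ) with k>1 has mode (k−1)θ, so θ = 115/(k−1).
Need P(X < 196) = 0.95 with θ tied to k this way. Start at k = 2, θ = 115: P(X<196) ≈ 0.508.
Too low — raise k to concentrate. Iterating converges to k ≈ 10.8.
Then θ = 115/(10.8−1) ≈ 11.7.

k ≈ 10.8, θ ≈ 11.7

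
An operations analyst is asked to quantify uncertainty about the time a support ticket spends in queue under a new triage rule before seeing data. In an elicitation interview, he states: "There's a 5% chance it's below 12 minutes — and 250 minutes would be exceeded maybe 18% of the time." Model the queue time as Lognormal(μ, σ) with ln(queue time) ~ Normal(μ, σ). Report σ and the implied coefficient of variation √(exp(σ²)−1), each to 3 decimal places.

σ ≈ 1.186, CV ≈ 1.756

If T ~ Lognormal(μ,σ) then ln T ~ Normal(μ,σ), so the p-quantile of ln T is μ + z_p·σ.
ln(12) = 2.485 and ln(250) = 5.521; z_{0.05} = -1.645, z_{0.82} = 0.9154.
σ = (5.521 − 2.485)/(0.9154 − (-1.645)) = 1.186.
μ = 2.485 − (-1.645)·1.186 = 4.436.
CV = √(exp(σ²)−1) = √(exp(1.4067)−1) = 1.756.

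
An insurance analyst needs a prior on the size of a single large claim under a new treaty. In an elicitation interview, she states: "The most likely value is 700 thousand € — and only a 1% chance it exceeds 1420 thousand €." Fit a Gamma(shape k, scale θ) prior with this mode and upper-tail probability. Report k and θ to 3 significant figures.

Gamma(k,θ) with k>1 has mode (k−1)θ, so θ = 700/(k−1).
Need P(X < 1420) = 0.99 with θ tied to k this way. Start at k = 2, θ = 700: P(X<1420) ≈ 0.602.
Too low — raise k to concentrate. Iterating converges to k ≈ 10.8.
Then θ = 700/(10.8−1) ≈ 71.5.

k ≈ 10.8, θ ≈ 71.5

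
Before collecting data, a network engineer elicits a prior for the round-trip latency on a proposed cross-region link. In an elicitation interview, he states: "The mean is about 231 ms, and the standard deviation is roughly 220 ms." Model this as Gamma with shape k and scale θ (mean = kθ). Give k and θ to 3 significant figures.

k ≈ 1.1, θ ≈ 210

For Gamma(k, scale θ): mean = kθ, variance = kθ², so CV = 1/√k.
CV = SD/mean = 220/231 = 0.9524, hence k = 1/CV² = 1.1.
Then θ = mean/k = 231/1.1 = 210.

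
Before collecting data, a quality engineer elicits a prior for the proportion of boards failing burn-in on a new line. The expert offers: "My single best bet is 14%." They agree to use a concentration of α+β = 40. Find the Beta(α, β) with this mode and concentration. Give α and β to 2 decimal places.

α = 6.32, β = 33.68

For α,β > 1 the Beta mode is (α−1)/(α+β−2). With α+β = 40, the mode is (α−1)/38.
Set (α−1)/38 = 0.14 → α = 1 + 0.14·38 = 6.32.
β = 40 − α = 33.68.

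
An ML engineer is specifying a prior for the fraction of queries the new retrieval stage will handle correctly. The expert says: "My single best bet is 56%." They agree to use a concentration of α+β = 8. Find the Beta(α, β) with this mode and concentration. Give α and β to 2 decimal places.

α = 4.36, β = 3.64

For α,β > 1 the Beta mode is (α−1)/(α+β−2). With α+β = 8, the mode is (α−1)/6.
Set (α−1)/6 = 0.56 → α = 1 + 0.56·6 = 4.36.
β = 8 − α = 3.64.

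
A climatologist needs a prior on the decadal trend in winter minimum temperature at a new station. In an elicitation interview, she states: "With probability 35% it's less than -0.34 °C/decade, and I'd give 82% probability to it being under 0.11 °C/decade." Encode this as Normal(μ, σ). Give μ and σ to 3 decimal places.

The p-quantile of Normal(μ,σ) is μ + z_p·σ, with z_{0.35} = -0.3853 and z_{0.82} = 0.9154.
Eliminate σ: μ = (z₂·x₁ − z₁·x₂)/(z₂ − z₁) = (0.9154·-0.34 − (-0.3853)·0.11)/1.301 = -0.207.
Then σ = (x₂ − x₁)/(z₂ − z₁) = (0.11 − -0.34)/1.301 = 0.346.

μ = -0.207, σ = 0.346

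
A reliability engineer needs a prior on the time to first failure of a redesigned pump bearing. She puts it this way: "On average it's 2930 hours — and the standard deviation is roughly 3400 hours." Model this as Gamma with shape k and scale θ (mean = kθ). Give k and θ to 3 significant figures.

k ≈ 0.743, θ ≈ 3950

For Gamma(k, scale θ): mean = kθ, variance = kθ², so CV = 1/√k.
CV = SD/mean = 3400/2930 = 1.16, hence k = 1/CV² = 0.743.
Then θ = mean/k = 2930/0.743 = 3950.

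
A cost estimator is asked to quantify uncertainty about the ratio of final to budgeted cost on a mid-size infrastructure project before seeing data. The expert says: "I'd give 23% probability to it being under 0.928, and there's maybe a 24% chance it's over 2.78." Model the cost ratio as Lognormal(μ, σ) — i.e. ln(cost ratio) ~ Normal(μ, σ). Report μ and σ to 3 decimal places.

μ ≈ 0.486, σ ≈ 0.759

If T ~ Lognormal(μ,σ) then ln T ~ Normal(μ,σ), so the p-quantile of ln T is μ + z_p·σ.
ln(0.928) = -0.07472 and ln(2.78) = 1.022; z_{0.23} = -0.7388, z_{0.76} = 0.7063.
σ = (1.022 − -0.07472)/(0.7063 − (-0.7388)) = 0.759.
μ = -0.07472 − (-0.7388)·0.759 = 0.486.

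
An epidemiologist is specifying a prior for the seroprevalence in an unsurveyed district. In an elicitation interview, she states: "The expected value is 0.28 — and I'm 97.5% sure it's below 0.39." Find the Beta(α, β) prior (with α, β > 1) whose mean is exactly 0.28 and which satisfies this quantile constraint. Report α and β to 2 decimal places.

With mean 0.28 fixed, write α = 0.28s, β = 0.72s where s = α+β.
Need P(θ < 0.39) = 0.975 under Beta(0.28s, 0.72s). Normal approximation: (q−m)/√(m(1−m)/s) ≈ z_{0.975} = 1.96, so s ≈ 0.28·0.72·(1.96)²/(0.39−0.28)² = 64.0.
At s = 64.0: P(θ<0.39) ≈ 0.970. Adjusting to match 0.975 gives s ≈ 69.93.
So α = 0.28·69.93 ≈ 19.58, β = 0.72·69.93 ≈ 50.35.

α ≈ 19.58, β ≈ 50.35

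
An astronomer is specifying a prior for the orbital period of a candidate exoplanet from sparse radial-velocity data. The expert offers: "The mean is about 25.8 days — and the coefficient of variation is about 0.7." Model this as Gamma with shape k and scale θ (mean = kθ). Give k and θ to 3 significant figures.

k ≈ 2.04, θ ≈ 12.6

For Gamma(k, scale θ): mean = kθ, variance = kθ², so CV = 1/√k.
CV = 0.7, hence k = 1/CV² = 2.04.
Then θ = mean/k = 25.8/2.04 = 12.6.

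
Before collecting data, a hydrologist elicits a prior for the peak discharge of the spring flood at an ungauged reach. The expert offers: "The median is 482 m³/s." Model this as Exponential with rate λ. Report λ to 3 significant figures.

λ ≈ 0.00144

Exponential median = ln 2 / λ, so λ = ln 2 / 482.0 = 0.00144.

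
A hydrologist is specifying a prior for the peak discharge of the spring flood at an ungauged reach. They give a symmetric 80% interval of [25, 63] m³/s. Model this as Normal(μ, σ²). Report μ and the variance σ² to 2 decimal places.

A symmetric 80% interval runs μ ± z·σ with z = 1.282.
Half-width = 19, so σ = 19/1.282 = 14.826 and σ² = 219.80.
μ is the interval midpoint, 44.00.

μ = 44.00, σ² = 219.80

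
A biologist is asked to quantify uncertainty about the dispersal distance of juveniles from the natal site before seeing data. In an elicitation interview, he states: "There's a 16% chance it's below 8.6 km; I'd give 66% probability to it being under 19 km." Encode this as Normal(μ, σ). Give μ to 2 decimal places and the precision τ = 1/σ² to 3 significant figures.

μ = 15.95, τ = 0.0183

For Normal(μ,σ), the p-quantile is μ + z_p·σ. Here z_{0.16} = -0.9945, z_{0.66} = 0.4125.
So 8.6 = μ − 0.9945σ and 19 = μ + 0.4125σ.
Subtracting: σ = (19 − 8.6)/(0.4125 − (-0.9945)) = 7.39.
Then μ = 8.6 − (-0.9945)·7.39 = 15.95.
Precision τ = 1/σ² = 1/7.392² = 0.0183.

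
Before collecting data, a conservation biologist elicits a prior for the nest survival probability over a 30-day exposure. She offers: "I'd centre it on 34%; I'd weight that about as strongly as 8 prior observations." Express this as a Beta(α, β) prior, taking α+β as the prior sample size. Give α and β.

α = 2.72, β = 5.28

Under the effective-sample-size interpretation, Beta(α, β) has prior mean α/(α+β) and prior sample size α+β.
So α+β = 8 and α/(α+β) = 0.34, giving α = 0.34·8 = 2.72 and β = 8 − 2.72 = 5.28.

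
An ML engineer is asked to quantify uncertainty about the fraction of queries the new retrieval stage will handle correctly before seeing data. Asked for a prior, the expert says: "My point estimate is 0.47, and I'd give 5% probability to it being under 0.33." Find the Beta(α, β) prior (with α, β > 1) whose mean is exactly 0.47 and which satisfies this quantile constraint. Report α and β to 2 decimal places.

With mean 0.47 fixed, write α = 0.47s, β = 0.53s where s = α+β.
Need P(θ < 0.33) = 0.05 under Beta(0.47s, 0.53s). Normal approximation: (q−m)/√(m(1−m)/s) ≈ z_{0.05} = -1.64, so s ≈ 0.47·0.53·(-1.64)²/(0.33−0.47)² = 34.4.
At s = 34.4: P(θ<0.33) ≈ 0.046. Adjusting to match 0.05 gives s ≈ 32.99.
So α = 0.47·32.99 ≈ 15.51, β = 0.53·32.99 ≈ 17.49.

α ≈ 15.51, β ≈ 17.49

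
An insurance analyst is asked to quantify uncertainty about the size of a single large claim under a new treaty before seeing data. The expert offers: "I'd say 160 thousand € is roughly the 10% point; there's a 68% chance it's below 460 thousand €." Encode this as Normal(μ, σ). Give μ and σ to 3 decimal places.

For Normal(μ,σ), the p-quantile is μ + z_p·σ. Here z_{0.1} = -1.282, z_{0.68} = 0.4677.
So 160 = μ − 1.282σ and 460 = μ + 0.4677σ.
Subtracting: σ = (460 − 160)/(0.4677 − (-1.282)) = 171.502.
Then μ = 160 − (-1.282)·171.502 = 379.789.

μ = 379.789, σ = 171.502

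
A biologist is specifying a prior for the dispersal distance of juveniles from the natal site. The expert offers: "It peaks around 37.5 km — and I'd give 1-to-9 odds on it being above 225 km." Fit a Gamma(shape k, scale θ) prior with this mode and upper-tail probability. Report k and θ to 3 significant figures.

Gamma(k,θ) with k>1 has mode (k−1)θ, so θ = 37.5/(k−1).
Need P(X < 225) = 0.9 with θ tied to k this way. Start at k = 2, θ = 37.5: P(X<225) ≈ 0.983.
Too high — lower k to spread out. Iterating converges to k ≈ 1.53.
Then θ = 37.5/(1.53−1) ≈ 71.

k ≈ 1.53, θ ≈ 71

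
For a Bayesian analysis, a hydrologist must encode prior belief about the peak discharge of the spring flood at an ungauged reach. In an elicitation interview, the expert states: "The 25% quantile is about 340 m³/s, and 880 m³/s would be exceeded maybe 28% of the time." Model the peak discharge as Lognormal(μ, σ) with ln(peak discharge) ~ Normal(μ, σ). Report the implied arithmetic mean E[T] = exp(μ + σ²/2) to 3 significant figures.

E[T] ≈ 754 m³/s

If T ~ Lognormal(μ,σ) then ln T ~ Normal(μ,σ), so the p-quantile of ln T is μ + z_p·σ.
ln(340) = 5.829 and ln(880) = 6.78; z_{0.25} = -0.6745, z_{0.72} = 0.5828.
σ = (6.78 − 5.829)/(0.5828 − (-0.6745)) = 0.756.
μ = 5.829 − (-0.6745)·0.756 = 6.339.
E[T] = exp(μ + σ²/2) = exp(6.339 + 0.2860) = 754 m³/s.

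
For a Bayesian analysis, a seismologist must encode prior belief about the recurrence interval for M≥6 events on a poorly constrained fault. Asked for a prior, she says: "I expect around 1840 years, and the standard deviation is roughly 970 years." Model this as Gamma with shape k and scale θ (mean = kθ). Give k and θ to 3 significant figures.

For Gamma(k, scale θ): mean = kθ, variance = kθ², so CV = 1/√k.
CV = SD/mean = 970/1840 = 0.5272, hence k = 1/CV² = 3.6.
Then θ = mean/k = 1840/3.6 = 511.

k ≈ 3.6, θ ≈ 511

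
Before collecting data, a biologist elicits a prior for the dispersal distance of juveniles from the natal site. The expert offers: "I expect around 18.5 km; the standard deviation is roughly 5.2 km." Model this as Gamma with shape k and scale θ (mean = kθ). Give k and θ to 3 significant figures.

k ≈ 12.7, θ ≈ 1.46

For Gamma(k, scale θ): mean = kθ, variance = kθ², so CV = 1/√k.
CV = SD/mean = 5.2/18.5 = 0.2811, hence k = 1/CV² = 12.7.
Then θ = mean/k = 18.5/12.7 = 1.46.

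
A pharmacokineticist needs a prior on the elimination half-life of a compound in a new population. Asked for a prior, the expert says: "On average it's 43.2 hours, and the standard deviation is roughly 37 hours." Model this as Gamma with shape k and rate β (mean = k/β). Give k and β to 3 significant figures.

k ≈ 1.36, β ≈ 0.0316

For Gamma(k, rate β): mean = k/β, variance = k/β², so CV = 1/√k.
CV = SD/mean = 37/43.2 = 0.8565, hence k = 1/CV² = 1.36.
Then β = k/mean = 1.36/43.2 = 0.0316.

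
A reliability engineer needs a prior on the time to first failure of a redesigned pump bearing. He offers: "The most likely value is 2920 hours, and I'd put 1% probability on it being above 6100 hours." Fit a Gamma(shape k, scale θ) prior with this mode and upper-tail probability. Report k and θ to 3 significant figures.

Gamma(k,θ) with k>1 has mode (k−1)θ, so θ = 2920/(k−1).
Need P(X < 6100) = 0.99 with θ tied to k this way. Start at k = 2, θ = 2920: P(X<6100) ≈ 0.618.
Too low — raise k to concentrate. Iterating converges to k ≈ 9.97.
Then θ = 2920/(9.97−1) ≈ 325.

k ≈ 9.97, θ ≈ 325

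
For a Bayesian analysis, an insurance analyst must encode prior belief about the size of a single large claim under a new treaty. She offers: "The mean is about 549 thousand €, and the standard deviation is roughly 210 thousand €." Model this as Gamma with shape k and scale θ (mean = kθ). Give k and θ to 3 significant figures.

For Gamma(k, scale θ): mean = kθ, variance = kθ², so CV = 1/√k.
CV = SD/mean = 210/549 = 0.3825, hence k = 1/CV² = 6.83.
Then θ = mean/k = 549/6.83 = 80.3.

k ≈ 6.83, θ ≈ 80.3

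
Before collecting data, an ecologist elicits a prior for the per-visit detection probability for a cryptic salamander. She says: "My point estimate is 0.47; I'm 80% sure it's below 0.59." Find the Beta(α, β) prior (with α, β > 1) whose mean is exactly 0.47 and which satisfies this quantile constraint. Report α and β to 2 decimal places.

α ≈ 5.78, β ≈ 6.51

With mean 0.47 fixed, write α = 0.47s, β = 0.53s where s = α+β.
Need P(θ < 0.59) = 0.8 under Beta(0.47s, 0.53s). Normal approximation: (q−m)/√(m(1−m)/s) ≈ z_{0.8} = 0.842, so s ≈ 0.47·0.53·(0.842)²/(0.59−0.47)² = 12.3.
At s = 12.3: P(θ<0.59) ≈ 0.800. Adjusting to match 0.8 gives s ≈ 12.29.
So α = 0.47·12.29 ≈ 5.78, β = 0.53·12.29 ≈ 6.51.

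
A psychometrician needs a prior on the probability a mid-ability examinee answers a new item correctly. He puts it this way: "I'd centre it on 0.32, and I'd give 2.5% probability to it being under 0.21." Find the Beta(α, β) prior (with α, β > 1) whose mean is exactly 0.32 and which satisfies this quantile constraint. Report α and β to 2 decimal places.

α ≈ 19.52, β ≈ 41.49

With mean 0.32 fixed, write α = 0.32s, β = 0.68s where s = α+β.
Need P(θ < 0.21) = 0.025 under Beta(0.32s, 0.68s). Normal approximation: (q−m)/√(m(1−m)/s) ≈ z_{0.025} = -1.96, so s ≈ 0.32·0.68·(-1.96)²/(0.21−0.32)² = 69.1.
At s = 69.1: P(θ<0.21) ≈ 0.018. Adjusting to match 0.025 gives s ≈ 61.01.
So α = 0.32·61.01 ≈ 19.52, β = 0.68·61.01 ≈ 41.49.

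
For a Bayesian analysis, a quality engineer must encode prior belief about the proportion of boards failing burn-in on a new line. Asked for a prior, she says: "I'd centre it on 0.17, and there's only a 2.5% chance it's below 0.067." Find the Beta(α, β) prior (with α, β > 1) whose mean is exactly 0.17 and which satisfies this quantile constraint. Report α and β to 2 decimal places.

With mean 0.17 fixed, write α = 0.17s, β = 0.83s where s = α+β.
Need P(θ < 0.067) = 0.025 under Beta(0.17s, 0.83s). Normal approximation: (q−m)/√(m(1−m)/s) ≈ z_{0.025} = -1.96, so s ≈ 0.17·0.83·(-1.96)²/(0.067−0.17)² = 51.1.
At s = 51.1: P(θ<0.067) ≈ 0.008. Adjusting to match 0.025 gives s ≈ 35.26.
So α = 0.17·35.26 ≈ 5.99, β = 0.83·35.26 ≈ 29.27.

α ≈ 5.99, β ≈ 29.27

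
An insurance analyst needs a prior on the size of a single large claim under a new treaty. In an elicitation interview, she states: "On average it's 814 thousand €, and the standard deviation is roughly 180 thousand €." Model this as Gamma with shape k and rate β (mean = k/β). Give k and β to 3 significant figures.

k ≈ 20.5, β ≈ 0.0251

For Gamma(k, rate β): mean = k/β, variance = k/β², so CV = 1/√k.
CV = SD/mean = 180/814 = 0.2211, hence k = 1/CV² = 20.5.
Then β = k/mean = 20.5/814 = 0.0251.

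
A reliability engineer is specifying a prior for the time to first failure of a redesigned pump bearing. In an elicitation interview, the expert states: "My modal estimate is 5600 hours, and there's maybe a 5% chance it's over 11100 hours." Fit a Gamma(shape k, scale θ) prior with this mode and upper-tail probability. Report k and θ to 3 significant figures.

k ≈ 6.92, θ ≈ 945

Gamma(k,θ) with k>1 has mode (k−1)θ, so θ = 5600/(k−1).
Need P(X < 11100) = 0.95 with θ tied to k this way. Start at k = 2, θ = 5600: P(X<11100) ≈ 0.589.
Too low — raise k to concentrate. Iterating converges to k ≈ 6.92.
Then θ = 5600/(6.92−1) ≈ 945.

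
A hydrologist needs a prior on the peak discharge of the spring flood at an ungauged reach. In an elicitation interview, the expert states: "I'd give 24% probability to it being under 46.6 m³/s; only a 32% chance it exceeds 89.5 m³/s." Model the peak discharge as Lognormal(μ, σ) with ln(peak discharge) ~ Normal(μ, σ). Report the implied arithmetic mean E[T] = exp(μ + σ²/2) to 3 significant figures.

E[T] ≈ 80.5 m³/s

If T ~ Lognormal(μ,σ) then ln T ~ Normal(μ,σ), so the p-quantile of ln T is μ + z_p·σ.
ln(46.6) = 3.842 and ln(89.5) = 4.494; z_{0.24} = -0.7063, z_{0.68} = 0.4677.
σ = (4.494 − 3.842)/(0.4677 − (-0.7063)) = 0.556.
μ = 3.842 − (-0.7063)·0.556 = 4.234.
E[T] = exp(μ + σ²/2) = exp(4.234 + 0.1545) = 80.5 m³/s.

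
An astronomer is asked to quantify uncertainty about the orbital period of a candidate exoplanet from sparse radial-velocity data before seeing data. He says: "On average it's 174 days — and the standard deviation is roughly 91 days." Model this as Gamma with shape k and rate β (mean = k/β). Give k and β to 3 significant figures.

k ≈ 3.66, β ≈ 0.021

For Gamma(k, rate β): mean = k/β, variance = k/β², so CV = 1/√k.
CV = SD/mean = 91/174 = 0.523, hence k = 1/CV² = 3.66.
Then β = k/mean = 3.66/174 = 0.021.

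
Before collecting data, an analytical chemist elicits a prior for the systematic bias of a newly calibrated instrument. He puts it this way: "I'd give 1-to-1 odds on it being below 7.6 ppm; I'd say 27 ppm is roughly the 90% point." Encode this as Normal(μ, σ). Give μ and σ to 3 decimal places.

μ = 7.600, σ = 15.138

The p-quantile of Normal(μ,σ) is μ + z_p·σ, with z_{0.5} = 0 and z_{0.9} = 1.282.
Eliminate σ: μ = (z₂·x₁ − z₁·x₂)/(z₂ − z₁) = (1.282·7.6 − (0)·27)/1.282 = 7.600.
Then σ = (x₂ − x₁)/(z₂ − z₁) = (27 − 7.6)/1.282 = 15.138.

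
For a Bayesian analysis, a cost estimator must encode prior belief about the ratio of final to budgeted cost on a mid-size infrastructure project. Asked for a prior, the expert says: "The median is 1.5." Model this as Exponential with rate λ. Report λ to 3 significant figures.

Exponential median = ln 2 / λ, so λ = ln 2 / 1.5 = 0.462.

λ ≈ 0.462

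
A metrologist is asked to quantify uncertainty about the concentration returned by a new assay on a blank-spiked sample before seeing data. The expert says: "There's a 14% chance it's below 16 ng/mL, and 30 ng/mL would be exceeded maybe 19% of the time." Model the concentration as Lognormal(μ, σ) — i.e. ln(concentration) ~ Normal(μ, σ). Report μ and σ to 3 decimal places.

μ ≈ 3.119, σ ≈ 0.321

If T ~ Lognormal(μ,σ) then ln T ~ Normal(μ,σ), so the p-quantile of ln T is μ + z_p·σ.
ln(16) = 2.773 and ln(30) = 3.401; z_{0.14} = -1.08, z_{0.81} = 0.8779.
σ = (3.401 − 2.773)/(0.8779 − (-1.08)) = 0.321.
μ = 2.773 − (-1.08)·0.321 = 3.119.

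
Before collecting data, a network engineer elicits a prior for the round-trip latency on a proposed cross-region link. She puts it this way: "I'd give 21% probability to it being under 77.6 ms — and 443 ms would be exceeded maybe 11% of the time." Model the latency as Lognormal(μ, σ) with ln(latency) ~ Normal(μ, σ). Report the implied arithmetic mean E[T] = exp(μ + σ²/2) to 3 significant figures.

If T ~ Lognormal(μ,σ) then ln T ~ Normal(μ,σ), so the p-quantile of ln T is μ + z_p·σ.
ln(77.6) = 4.352 and ln(443) = 6.094; z_{0.21} = -0.8064, z_{0.89} = 1.227.
σ = (6.094 − 4.352)/(1.227 − (-0.8064)) = 0.857.
μ = 4.352 − (-0.8064)·0.857 = 5.043.
E[T] = exp(μ + σ²/2) = exp(5.043 + 0.3671) = 224 ms.

E[T] ≈ 224 ms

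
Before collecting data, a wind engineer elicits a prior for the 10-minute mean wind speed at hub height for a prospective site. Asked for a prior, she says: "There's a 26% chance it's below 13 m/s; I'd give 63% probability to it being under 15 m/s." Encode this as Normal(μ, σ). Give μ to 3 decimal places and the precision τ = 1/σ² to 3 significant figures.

The p-quantile of Normal(μ,σ) is μ + z_p·σ, with z_{0.26} = -0.6433 and z_{0.63} = 0.3319.
Eliminate σ: μ = (z₂·x₁ − z₁·x₂)/(z₂ − z₁) = (0.3319·13 − (-0.6433)·15)/0.9752 = 14.319.
Then σ = (x₂ − x₁)/(z₂ − z₁) = (15 − 13)/0.9752 = 2.051.
Precision τ = 1/σ² = 1/2.051² = 0.238.

μ = 14.319, τ = 0.238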